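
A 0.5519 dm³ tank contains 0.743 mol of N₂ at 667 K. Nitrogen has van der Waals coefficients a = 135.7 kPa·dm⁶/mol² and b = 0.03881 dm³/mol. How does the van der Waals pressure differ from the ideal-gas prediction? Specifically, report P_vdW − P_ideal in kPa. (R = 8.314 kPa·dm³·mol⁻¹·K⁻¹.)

ΔP ≈ 165.6 kPa

Ideal: P_ideal = nRT/V = (0.743)(8.314)(667)/0.5519 = 7465.59 kPa
vdW: P = nRT/(V − nb) − a n²/V² = 4120.26/0.523064 − 74.9130/0.304594 = 7877.16 − 245.944 = 7631.22 kPa
ΔP = 7631.22 − 7465.59 = 165.6 kPa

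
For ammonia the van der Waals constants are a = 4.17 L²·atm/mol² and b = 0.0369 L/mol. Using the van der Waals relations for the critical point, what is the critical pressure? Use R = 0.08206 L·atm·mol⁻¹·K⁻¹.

P_c ≈ 113.4 atm

For a van der Waals gas, P_c = a/(27b²).
P_c = 4.17/(27×(0.0369)²) = 4.17/0.036763 = 113.4 atm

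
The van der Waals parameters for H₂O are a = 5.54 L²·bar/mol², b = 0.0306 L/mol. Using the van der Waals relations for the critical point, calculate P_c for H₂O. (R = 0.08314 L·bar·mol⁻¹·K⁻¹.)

For a van der Waals gas, P_c = a/(27b²).
P_c = 5.54/(27×(0.0306)²) = 5.54/0.025282 = 219.1 bar

P_c ≈ 219.1 bar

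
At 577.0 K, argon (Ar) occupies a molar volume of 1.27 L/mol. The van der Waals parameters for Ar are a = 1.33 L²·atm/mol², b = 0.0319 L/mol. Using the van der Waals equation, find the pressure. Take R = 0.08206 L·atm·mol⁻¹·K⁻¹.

P = RT/(V_m − b) − a/V_m²
RT/(V_m − b) = (0.08206)(577.0)/(1.27 − 0.0319) = 47.349/1.2381 = 38.243 atm
a/V_m² = 1.33/(1.27)² = 0.82460 atm
P = 38.243 − 0.82460 = 37.42 atm

P ≈ 37.42 atm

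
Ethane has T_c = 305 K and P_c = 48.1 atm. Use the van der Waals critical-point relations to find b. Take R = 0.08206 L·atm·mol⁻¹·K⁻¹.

b ≈ 0.06504 L/mol

From T_c = 8a/(27Rb) and P_c = a/(27b²): b = R T_c/(8 P_c).
b = (0.08206)(305)/(8×48.1) = 25.028/384.80 = 0.06504 L/mol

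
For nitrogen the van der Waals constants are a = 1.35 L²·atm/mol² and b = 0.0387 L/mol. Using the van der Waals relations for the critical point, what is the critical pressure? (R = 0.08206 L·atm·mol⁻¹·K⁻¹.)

For a van der Waals gas, P_c = a/(27b²).
P_c = 1.35/(27×(0.0387)²) = 1.35/0.040438 = 33.38 atm

P_c ≈ 33.38 atm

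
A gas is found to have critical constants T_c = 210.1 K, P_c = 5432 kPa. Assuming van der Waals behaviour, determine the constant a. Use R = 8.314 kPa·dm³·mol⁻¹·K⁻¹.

a ≈ 237.0 kPa·dm⁶/mol²

From T_c = 8a/(27Rb) and P_c = a/(27b²): a = 27 R² T_c²/(64 P_c).
a = 27×(8.314)²×(210.1)²/(64×5432) = 82382679/347648 = 237.0 kPa·dm⁶/mol²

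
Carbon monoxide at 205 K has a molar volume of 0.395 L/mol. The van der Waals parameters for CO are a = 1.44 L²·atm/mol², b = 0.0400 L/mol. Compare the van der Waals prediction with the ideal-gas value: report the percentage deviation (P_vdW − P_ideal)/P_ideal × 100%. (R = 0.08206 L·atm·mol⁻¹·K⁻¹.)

Ideal: P_ideal = RT/V_m = (0.08206)(205)/0.395 = 42.5881 atm
vdW: P = RT/(V_m − b) − a/V_m² = 16.8223/0.355000 − 1.44/0.156025 = 47.3868 − 9.22929 = 38.1575 atm
% deviation = (38.1575 − 42.5881)/42.5881 × 100% = -10.40%

-10.40 %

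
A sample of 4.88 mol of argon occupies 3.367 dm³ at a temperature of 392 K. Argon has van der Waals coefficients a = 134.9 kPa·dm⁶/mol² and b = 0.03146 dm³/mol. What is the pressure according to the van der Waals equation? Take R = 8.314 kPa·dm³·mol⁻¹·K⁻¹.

P = nRT/(V − nb) − a n²/V²
nRT/(V − nb) = (4.88)(8.314)(392)/(3.367 − 4.88×0.03146) = 15904/3.2135 = 4949.1 kPa
a n²/V² = (134.9)(4.88)²/(3.367)² = 283.38 kPa
P = 4949.1 − 283.38 = 4666 kPa

P ≈ 4666 kPa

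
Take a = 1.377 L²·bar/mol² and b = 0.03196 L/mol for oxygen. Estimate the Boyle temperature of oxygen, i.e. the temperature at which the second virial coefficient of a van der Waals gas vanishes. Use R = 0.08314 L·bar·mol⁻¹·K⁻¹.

T_B ≈ 518.2 K

For a van der Waals gas the second virial coefficient B₂ = b − a/(RT) vanishes at T_B = a/(Rb).
T_B = 1.377/(0.08314×0.03196) = 1.377/0.0026572 = 518.2 K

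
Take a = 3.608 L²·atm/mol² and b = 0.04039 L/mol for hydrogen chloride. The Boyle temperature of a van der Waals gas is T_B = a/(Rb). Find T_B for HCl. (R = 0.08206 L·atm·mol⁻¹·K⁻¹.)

T_B ≈ 1089 K

For a van der Waals gas the second virial coefficient B₂ = b − a/(RT) vanishes at T_B = a/(Rb).
T_B = 3.608/(0.08206×0.04039) = 3.608/0.0033144 = 1089 K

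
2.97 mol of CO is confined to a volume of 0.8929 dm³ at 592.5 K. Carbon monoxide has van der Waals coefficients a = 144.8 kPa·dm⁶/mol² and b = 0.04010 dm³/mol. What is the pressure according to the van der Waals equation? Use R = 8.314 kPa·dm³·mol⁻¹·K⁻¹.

P ≈ 17305 kPa

P = nRT/(V − nb) − a n²/V²
nRT/(V − nb) = (2.97)(8.314)(592.5)/(0.8929 − 2.97×0.04010) = 14630/0.77380 = 18907 kPa
a n²/V² = (144.8)(2.97)²/(0.8929)² = 1602.0 kPa
P = 18907 − 1602.0 = 17305 kPa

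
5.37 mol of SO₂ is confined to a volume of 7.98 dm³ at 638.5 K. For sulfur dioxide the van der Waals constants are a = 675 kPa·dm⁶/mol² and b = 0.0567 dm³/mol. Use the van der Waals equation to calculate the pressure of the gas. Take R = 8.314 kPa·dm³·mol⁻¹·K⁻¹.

P = nRT/(V − nb) − a n²/V²
nRT/(V − nb) = (5.37)(8.314)(638.5)/(7.98 − 5.37×0.0567) = 28507/7.6755 = 3714.0 kPa
a n²/V² = (675)(5.37)²/(7.98)² = 305.67 kPa
P = 3714.0 − 305.67 = 3408 kPa

P ≈ 3408 kPa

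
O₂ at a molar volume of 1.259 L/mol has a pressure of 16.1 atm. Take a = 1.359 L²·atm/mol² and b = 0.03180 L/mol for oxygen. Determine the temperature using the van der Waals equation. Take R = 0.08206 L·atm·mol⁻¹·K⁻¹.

T ≈ 253.6 K

T = (P + a/V_m²)(V_m − b)/R
P + a/V_m² = 16.1 + 1.359/(1.259)² = 16.957 atm
V_m − b = 1.259 − 0.03180 = 1.2272 L/mol
T = (16.957)(1.2272)/0.08206 = 253.6 K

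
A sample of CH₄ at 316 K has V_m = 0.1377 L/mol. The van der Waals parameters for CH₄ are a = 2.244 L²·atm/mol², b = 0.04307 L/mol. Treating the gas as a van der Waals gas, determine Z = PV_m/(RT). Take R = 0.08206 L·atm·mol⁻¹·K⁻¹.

P = RT/(V_m − b) − a/V_m² = (0.08206)(316)/(0.1377 − 0.04307) − 2.244/(0.1377)²
  = 25.931/0.094630 − 118.35 = 274.03 − 118.35 = 155.68 atm
Z = PV_m/(RT) = (155.68)(0.1377)/((0.08206)(316)) = 21.437/25.931 = 0.8267

Z ≈ 0.8267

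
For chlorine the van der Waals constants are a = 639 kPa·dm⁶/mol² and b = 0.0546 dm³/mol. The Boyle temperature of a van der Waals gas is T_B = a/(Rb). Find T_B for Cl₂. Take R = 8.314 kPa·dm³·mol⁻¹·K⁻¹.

For a van der Waals gas the second virial coefficient B₂ = b − a/(RT) vanishes at T_B = a/(Rb).
T_B = 639/(8.314×0.0546) = 639/0.45394 = 1408 K

T_B ≈ 1408 K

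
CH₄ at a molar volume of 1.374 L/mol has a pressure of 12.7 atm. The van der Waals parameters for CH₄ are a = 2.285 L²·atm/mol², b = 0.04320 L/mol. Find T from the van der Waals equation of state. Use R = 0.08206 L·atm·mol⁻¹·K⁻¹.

T ≈ 225.6 K

T = (P + a/V_m²)(V_m − b)/R
P + a/V_m² = 12.7 + 2.285/(1.374)² = 13.910 atm
V_m − b = 1.374 − 0.04320 = 1.3308 L/mol
T = (13.910)(1.3308)/0.08206 = 225.6 K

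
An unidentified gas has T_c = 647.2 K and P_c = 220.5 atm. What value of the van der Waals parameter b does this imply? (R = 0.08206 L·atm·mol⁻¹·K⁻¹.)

b ≈ 0.03011 L/mol

From T_c = 8a/(27Rb) and P_c = a/(27b²): b = R T_c/(8 P_c).
b = (0.08206)(647.2)/(8×220.5) = 53.109/1764.0 = 0.03011 L/mol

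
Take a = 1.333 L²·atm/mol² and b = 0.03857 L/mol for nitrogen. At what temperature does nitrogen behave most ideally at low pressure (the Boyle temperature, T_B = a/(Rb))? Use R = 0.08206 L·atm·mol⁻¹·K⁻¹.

T_B ≈ 421.2 K

For a van der Waals gas the second virial coefficient B₂ = b − a/(RT) vanishes at T_B = a/(Rb).
T_B = 1.333/(0.08206×0.03857) = 1.333/0.0031651 = 421.2 K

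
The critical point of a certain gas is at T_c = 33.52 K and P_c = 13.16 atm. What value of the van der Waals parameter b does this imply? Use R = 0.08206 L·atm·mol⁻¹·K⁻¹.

From T_c = 8a/(27Rb) and P_c = a/(27b²): b = R T_c/(8 P_c).
b = (0.08206)(33.52)/(8×13.16) = 2.7507/105.28 = 0.02613 L/mol

b ≈ 0.02613 L/mol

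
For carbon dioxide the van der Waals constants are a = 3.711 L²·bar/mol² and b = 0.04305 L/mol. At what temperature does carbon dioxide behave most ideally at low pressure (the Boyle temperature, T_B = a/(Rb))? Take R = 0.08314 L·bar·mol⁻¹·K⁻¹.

For a van der Waals gas the second virial coefficient B₂ = b − a/(RT) vanishes at T_B = a/(Rb).
T_B = 3.711/(0.08314×0.04305) = 3.711/0.0035792 = 1037 K

T_B ≈ 1037 K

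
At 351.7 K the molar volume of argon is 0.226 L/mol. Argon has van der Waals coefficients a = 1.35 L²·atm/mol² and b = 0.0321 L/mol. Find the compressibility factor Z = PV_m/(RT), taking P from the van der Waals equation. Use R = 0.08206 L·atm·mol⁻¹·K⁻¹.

Z ≈ 0.9586

P = RT/(V_m − b) − a/V_m² = (0.08206)(351.7)/(0.226 − 0.0321) − 1.35/(0.226)²
  = 28.861/0.19390 − 26.431 = 148.84 − 26.431 = 122.41 atm
Z = PV_m/(RT) = (122.41)(0.226)/((0.08206)(351.7)) = 27.665/28.861 = 0.9586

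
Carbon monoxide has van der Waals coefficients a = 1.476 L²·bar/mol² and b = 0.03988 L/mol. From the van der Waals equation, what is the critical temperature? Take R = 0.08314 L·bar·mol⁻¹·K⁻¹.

T_c ≈ 131.9 K

For a van der Waals gas, T_c = 8a/(27Rb).
T_c = 8×1.476/(27×0.08314×0.03988) = 11.808/0.089522 = 131.9 K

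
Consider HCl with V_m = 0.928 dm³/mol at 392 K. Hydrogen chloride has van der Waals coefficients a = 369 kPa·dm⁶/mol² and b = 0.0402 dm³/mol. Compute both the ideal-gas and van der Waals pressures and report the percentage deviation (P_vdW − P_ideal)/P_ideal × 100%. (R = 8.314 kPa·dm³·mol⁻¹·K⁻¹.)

-7.67 %

Ideal: P_ideal = RT/V_m = (8.314)(392)/0.928 = 3511.95 kPa
vdW: P = RT/(V_m − b) − a/V_m² = 3259.09/0.887800 − 369/0.861184 = 3670.97 − 428.480 = 3242.49 kPa
% deviation = (3242.49 − 3511.95)/3511.95 × 100% = -7.67%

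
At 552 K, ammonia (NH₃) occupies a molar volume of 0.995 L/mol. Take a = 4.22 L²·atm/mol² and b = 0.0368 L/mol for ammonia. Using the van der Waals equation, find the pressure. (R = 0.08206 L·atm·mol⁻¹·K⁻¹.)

P = RT/(V_m − b) − a/V_m²
RT/(V_m − b) = (0.08206)(552)/(0.995 − 0.0368) = 45.297/0.95820 = 47.273 atm
a/V_m² = 4.22/(0.995)² = 4.2625 atm
P = 47.273 − 4.2625 = 43.01 atm

P ≈ 43.01 atm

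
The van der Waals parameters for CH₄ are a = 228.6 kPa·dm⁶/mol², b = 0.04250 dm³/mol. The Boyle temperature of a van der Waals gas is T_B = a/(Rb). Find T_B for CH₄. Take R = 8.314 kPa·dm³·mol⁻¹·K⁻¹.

For a van der Waals gas the second virial coefficient B₂ = b − a/(RT) vanishes at T_B = a/(Rb).
T_B = 228.6/(8.314×0.04250) = 228.6/0.35335 = 647.0 K

T_B ≈ 647.0 K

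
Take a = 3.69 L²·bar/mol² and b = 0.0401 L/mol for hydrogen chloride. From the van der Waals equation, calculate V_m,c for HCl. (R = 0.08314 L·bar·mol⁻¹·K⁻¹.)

For a van der Waals gas, V_m,c = 3b.
V_m,c = 3×0.0401 = 0.1203 L/mol

V_m,c ≈ 0.1203 L/mol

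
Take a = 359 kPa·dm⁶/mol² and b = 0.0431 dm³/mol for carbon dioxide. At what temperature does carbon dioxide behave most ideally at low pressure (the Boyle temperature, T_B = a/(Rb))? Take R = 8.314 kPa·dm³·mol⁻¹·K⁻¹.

For a van der Waals gas the second virial coefficient B₂ = b − a/(RT) vanishes at T_B = a/(Rb).
T_B = 359/(8.314×0.0431) = 359/0.35833 = 1002 K

T_B ≈ 1002 K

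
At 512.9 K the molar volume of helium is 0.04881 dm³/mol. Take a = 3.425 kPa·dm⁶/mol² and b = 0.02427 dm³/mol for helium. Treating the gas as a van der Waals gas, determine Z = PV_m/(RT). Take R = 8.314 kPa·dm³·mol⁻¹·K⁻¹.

P = RT/(V_m − b) − a/V_m² = (8.314)(512.9)/(0.04881 − 0.02427) − 3.425/(0.04881)²
  = 4264.3/0.024540 − 1437.6 = 173769 − 1437.6 = 172331 kPa
Z = PV_m/(RT) = (172331)(0.04881)/((8.314)(512.9)) = 8411.5/4264.3 = 1.973

Z ≈ 1.973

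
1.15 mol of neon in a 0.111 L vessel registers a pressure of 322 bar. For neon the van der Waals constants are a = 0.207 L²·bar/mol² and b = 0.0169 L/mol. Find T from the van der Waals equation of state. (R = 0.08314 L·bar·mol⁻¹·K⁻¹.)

T ≈ 329.7 K

T = (P + a n²/V²)(V − nb)/(nR)
P + a n²/V² = 322 + (0.207)(1.15)²/(0.111)² = 344.22 bar
V − nb = 0.111 − (1.15)(0.0169) = 0.091565 L
T = (344.22)(0.091565)/((1.15)(0.08314)) = 329.7 K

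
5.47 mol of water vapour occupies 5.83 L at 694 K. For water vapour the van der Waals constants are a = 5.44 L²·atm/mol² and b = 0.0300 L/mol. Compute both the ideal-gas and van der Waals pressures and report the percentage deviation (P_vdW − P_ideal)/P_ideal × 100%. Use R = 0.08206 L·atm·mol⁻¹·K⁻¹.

Ideal: P_ideal = nRT/V = (5.47)(0.08206)(694)/5.83 = 53.4330 atm
vdW: P = nRT/(V − nb) − a n²/V² = 311.515/5.66590 − 162.770/33.9889 = 54.9807 − 4.78892 = 50.1918 atm
% deviation = (50.1918 − 53.4330)/53.4330 × 100% = -6.07%

-6.07 %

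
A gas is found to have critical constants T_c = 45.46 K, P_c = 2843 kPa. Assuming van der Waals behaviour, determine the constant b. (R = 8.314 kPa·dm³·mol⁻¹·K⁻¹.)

From T_c = 8a/(27Rb) and P_c = a/(27b²): b = R T_c/(8 P_c).
b = (8.314)(45.46)/(8×2843) = 377.95/22744 = 0.01662 dm³/mol

b ≈ 0.01662 dm³/mol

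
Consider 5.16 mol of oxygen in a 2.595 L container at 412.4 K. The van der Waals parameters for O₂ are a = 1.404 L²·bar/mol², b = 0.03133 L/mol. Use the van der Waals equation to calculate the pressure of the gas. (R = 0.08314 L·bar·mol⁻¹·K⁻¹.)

P ≈ 67.16 bar

P = nRT/(V − nb) − a n²/V²
nRT/(V − nb) = (5.16)(0.08314)(412.4)/(2.595 − 5.16×0.03133) = 176.92/2.4333 = 72.708 bar
a n²/V² = (1.404)(5.16)²/(2.595)² = 5.5513 bar
P = 72.708 − 5.5513 = 67.16 bar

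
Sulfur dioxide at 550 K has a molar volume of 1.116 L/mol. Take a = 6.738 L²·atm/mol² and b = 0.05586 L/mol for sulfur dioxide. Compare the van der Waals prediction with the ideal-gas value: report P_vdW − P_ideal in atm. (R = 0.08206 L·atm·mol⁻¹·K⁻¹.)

Ideal: P_ideal = RT/V_m = (0.08206)(550)/1.116 = 40.4418 atm
vdW: P = RT/(V_m − b) − a/V_m² = 45.1330/1.06014 − 6.738/1.24546 = 42.5727 − 5.41005 = 37.1627 atm
ΔP = 37.1627 − 40.4418 = -3.279 atm

ΔP ≈ -3.279 atm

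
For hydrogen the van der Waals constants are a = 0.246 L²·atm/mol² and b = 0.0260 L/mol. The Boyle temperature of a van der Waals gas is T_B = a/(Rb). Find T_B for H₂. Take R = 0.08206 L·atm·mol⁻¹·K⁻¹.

T_B ≈ 115.3 K

For a van der Waals gas the second virial coefficient B₂ = b − a/(RT) vanishes at T_B = a/(Rb).
T_B = 0.246/(0.08206×0.0260) = 0.246/0.0021336 = 115.3 K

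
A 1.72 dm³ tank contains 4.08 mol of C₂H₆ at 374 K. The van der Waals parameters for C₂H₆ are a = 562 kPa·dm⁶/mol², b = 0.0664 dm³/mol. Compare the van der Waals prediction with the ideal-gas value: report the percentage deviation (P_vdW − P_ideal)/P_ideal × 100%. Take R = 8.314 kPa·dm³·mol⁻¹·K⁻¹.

Ideal: P_ideal = nRT/V = (4.08)(8.314)(374)/1.72 = 7375.87 kPa
vdW: P = nRT/(V − nb) − a n²/V² = 12686.5/1.44909 − 9355.28/2.95840 = 8754.80 − 3162.28 = 5592.52 kPa
% deviation = (5592.52 − 7375.87)/7375.87 × 100% = -24.18%

-24.18 %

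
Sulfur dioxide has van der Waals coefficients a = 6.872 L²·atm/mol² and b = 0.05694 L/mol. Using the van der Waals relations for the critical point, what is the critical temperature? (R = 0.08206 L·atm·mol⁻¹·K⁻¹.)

T_c ≈ 435.8 K

For a van der Waals gas, T_c = 8a/(27Rb).
T_c = 8×6.872/(27×0.08206×0.05694) = 54.976/0.12616 = 435.8 K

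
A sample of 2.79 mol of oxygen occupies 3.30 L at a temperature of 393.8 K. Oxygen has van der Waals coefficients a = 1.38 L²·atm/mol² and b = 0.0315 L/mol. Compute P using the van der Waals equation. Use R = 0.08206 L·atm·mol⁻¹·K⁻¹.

P = nRT/(V − nb) − a n²/V²
nRT/(V − nb) = (2.79)(0.08206)(393.8)/(3.30 − 2.79×0.0315) = 90.159/3.2121 = 28.069 atm
a n²/V² = (1.38)(2.79)²/(3.30)² = 0.98641 atm
P = 28.069 − 0.98641 = 27.08 atm

P ≈ 27.08 atm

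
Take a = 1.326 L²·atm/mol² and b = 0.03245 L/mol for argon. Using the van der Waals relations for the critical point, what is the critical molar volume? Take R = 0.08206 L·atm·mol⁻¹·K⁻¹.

V_m,c ≈ 0.09735 L/mol

For a van der Waals gas, V_m,c = 3b.
V_m,c = 3×0.03245 = 0.09735 L/mol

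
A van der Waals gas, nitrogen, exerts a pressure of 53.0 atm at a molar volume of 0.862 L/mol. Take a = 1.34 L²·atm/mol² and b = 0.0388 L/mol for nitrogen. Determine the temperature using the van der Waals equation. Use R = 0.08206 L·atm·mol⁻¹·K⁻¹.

T ≈ 549.8 K

T = (P + a/V_m²)(V_m − b)/R
P + a/V_m² = 53.0 + 1.34/(0.862)² = 54.803 atm
V_m − b = 0.862 − 0.0388 = 0.82320 L/mol
T = (54.803)(0.82320)/0.08206 = 549.8 K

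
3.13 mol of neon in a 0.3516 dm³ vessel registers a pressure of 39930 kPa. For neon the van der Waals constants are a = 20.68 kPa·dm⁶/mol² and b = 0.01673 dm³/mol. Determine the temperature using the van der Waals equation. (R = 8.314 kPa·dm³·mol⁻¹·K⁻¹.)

T ≈ 478.0 K

T = (P + a n²/V²)(V − nb)/(nR)
P + a n²/V² = 39930 + (20.68)(3.13)²/(0.3516)² = 41569 kPa
V − nb = 0.3516 − (3.13)(0.01673) = 0.29924 dm³
T = (41569)(0.29924)/((3.13)(8.314)) = 478.0 K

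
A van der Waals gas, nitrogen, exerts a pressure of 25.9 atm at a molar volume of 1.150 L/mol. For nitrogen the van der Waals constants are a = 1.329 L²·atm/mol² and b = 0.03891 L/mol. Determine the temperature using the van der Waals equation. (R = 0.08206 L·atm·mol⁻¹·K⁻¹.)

T = (P + a/V_m²)(V_m − b)/R
P + a/V_m² = 25.9 + 1.329/(1.150)² = 26.905 atm
V_m − b = 1.150 − 0.03891 = 1.1111 L/mol
T = (26.905)(1.1111)/0.08206 = 364.3 K

T ≈ 364.3 K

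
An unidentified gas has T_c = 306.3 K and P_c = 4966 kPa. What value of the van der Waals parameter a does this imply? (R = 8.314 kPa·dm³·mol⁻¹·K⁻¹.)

a ≈ 550.9 kPa·dm⁶/mol²

From T_c = 8a/(27Rb) and P_c = a/(27b²): a = 27 R² T_c²/(64 P_c).
a = 27×(8.314)²×(306.3)²/(64×4966) = 175096634/317824 = 550.9 kPa·dm⁶/mol²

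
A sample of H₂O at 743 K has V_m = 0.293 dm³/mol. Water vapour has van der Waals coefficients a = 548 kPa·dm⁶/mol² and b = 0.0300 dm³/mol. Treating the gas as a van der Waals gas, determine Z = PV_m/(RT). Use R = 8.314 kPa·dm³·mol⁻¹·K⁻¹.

Z ≈ 0.8113

P = RT/(V_m − b) − a/V_m² = (8.314)(743)/(0.293 − 0.0300) − 548/(0.293)²
  = 6177.3/0.26300 − 6383.3 = 23488 − 6383.3 = 17105 kPa
Z = PV_m/(RT) = (17105)(0.293)/((8.314)(743)) = 5011.8/6177.3 = 0.8113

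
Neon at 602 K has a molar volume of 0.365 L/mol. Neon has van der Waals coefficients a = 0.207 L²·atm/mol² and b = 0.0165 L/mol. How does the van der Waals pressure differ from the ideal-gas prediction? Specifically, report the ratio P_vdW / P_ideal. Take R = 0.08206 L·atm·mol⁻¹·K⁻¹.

P_vdW / P_ideal ≈ 1.036

Ideal: P_ideal = RT/V_m = (0.08206)(602)/0.365 = 135.343 atm
vdW: P = RT/(V_m − b) − a/V_m² = 49.4001/0.348500 − 0.207/0.133225 = 141.751 − 1.55376 = 140.197 atm
Ratio = 140.197/135.343 = 1.036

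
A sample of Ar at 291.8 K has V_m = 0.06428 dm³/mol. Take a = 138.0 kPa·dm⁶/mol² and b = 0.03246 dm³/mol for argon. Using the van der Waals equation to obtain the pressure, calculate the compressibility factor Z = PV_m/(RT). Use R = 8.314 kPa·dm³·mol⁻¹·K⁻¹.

P = RT/(V_m − b) − a/V_m² = (8.314)(291.8)/(0.06428 − 0.03246) − 138.0/(0.06428)²
  = 2426.0/0.031820 − 33399 = 76241 − 33399 = 42842 kPa
Z = PV_m/(RT) = (42842)(0.06428)/((8.314)(291.8)) = 2753.9/2426.0 = 1.135

Z ≈ 1.135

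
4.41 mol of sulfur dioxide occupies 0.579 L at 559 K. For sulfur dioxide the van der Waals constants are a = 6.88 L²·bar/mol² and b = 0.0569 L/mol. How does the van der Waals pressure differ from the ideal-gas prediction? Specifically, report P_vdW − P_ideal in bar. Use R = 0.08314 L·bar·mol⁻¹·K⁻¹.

ΔP ≈ -128.4 bar

Ideal: P_ideal = nRT/V = (4.41)(0.08314)(559)/0.579 = 353.983 bar
vdW: P = nRT/(V − nb) − a n²/V² = 204.956/0.328071 − 133.803/0.335241 = 624.731 − 399.125 = 225.606 bar
ΔP = 225.606 − 353.983 = -128.4 bar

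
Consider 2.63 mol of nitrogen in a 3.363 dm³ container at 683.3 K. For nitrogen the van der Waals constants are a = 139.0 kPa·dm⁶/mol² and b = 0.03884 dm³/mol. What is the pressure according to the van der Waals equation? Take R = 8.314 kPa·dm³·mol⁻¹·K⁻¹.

P = nRT/(V − nb) − a n²/V²
nRT/(V − nb) = (2.63)(8.314)(683.3)/(3.363 − 2.63×0.03884) = 14941/3.2609 = 4581.9 kPa
a n²/V² = (139.0)(2.63)²/(3.363)² = 85.010 kPa
P = 4581.9 − 85.010 = 4497 kPa

P ≈ 4497 kPa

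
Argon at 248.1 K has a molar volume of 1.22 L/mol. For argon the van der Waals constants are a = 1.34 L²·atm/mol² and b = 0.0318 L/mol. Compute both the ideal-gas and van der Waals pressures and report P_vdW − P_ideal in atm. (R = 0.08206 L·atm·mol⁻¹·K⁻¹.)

Ideal: P_ideal = RT/V_m = (0.08206)(248.1)/1.22 = 16.6878 atm
vdW: P = RT/(V_m − b) − a/V_m² = 20.3591/1.18820 − 1.34/1.48840 = 17.1344 − 0.900296 = 16.2341 atm
ΔP = 16.2341 − 16.6878 = -0.454 atm

ΔP ≈ -0.454 atm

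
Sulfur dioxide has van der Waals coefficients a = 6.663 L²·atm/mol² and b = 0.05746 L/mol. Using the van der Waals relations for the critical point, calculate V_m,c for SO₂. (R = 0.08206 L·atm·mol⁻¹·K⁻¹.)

For a van der Waals gas, V_m,c = 3b.
V_m,c = 3×0.05746 = 0.1724 L/mol

V_m,c ≈ 0.1724 L/mol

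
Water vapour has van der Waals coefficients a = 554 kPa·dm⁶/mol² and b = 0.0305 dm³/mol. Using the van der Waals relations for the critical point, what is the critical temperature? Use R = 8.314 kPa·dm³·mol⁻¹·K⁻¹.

T_c ≈ 647.3 K

For a van der Waals gas, T_c = 8a/(27Rb).
T_c = 8×554/(27×8.314×0.0305) = 4432.0/6.8466 = 647.3 K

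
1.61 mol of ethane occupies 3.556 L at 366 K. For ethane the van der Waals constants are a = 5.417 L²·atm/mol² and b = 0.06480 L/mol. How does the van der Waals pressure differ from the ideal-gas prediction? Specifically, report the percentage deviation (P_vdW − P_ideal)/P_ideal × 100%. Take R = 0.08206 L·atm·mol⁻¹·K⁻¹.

Ideal: P_ideal = nRT/V = (1.61)(0.08206)(366)/3.556 = 13.5981 atm
vdW: P = nRT/(V − nb) − a n²/V² = 48.3547/3.45167 − 14.0414/12.6451 = 14.0091 − 1.11042 = 12.8987 atm
% deviation = (12.8987 − 13.5981)/13.5981 × 100% = -5.14%

-5.14 %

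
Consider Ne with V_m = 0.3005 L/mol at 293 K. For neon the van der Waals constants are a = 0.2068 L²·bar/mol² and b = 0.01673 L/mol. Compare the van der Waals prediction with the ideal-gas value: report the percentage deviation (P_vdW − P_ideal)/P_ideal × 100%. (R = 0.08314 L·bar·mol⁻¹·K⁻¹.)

3.07 %

Ideal: P_ideal = RT/V_m = (0.08314)(293)/0.3005 = 81.0650 bar
vdW: P = RT/(V_m − b) − a/V_m² = 24.3600/0.283770 − 0.2068/0.0903003 = 85.8442 − 2.29014 = 83.5541 bar
% deviation = (83.5541 − 81.0650)/81.0650 × 100% = 3.07%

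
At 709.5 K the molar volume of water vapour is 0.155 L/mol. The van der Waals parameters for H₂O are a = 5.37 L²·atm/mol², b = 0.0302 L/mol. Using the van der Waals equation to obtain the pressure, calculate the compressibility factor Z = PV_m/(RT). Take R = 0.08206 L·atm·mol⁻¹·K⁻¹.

Z ≈ 0.6469

P = RT/(V_m − b) − a/V_m² = (0.08206)(709.5)/(0.155 − 0.0302) − 5.37/(0.155)²
  = 58.222/0.12480 − 223.52 = 466.52 − 223.52 = 243.00 atm
Z = PV_m/(RT) = (243.00)(0.155)/((0.08206)(709.5)) = 37.665/58.222 = 0.6469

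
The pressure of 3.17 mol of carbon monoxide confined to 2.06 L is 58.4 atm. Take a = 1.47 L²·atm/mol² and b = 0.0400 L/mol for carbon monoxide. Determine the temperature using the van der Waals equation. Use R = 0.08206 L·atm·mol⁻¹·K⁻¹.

T = (P + a n²/V²)(V − nb)/(nR)
P + a n²/V² = 58.4 + (1.47)(3.17)²/(2.06)² = 61.881 atm
V − nb = 2.06 − (3.17)(0.0400) = 1.9332 L
T = (61.881)(1.9332)/((3.17)(0.08206)) = 459.9 K

T ≈ 459.9 K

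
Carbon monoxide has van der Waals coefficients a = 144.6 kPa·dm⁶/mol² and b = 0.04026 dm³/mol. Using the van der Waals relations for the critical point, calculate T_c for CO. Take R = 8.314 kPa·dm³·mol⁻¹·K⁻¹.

For a van der Waals gas, T_c = 8a/(27Rb).
T_c = 8×144.6/(27×8.314×0.04026) = 1156.8/9.0375 = 128.0 K

T_c ≈ 128.0 K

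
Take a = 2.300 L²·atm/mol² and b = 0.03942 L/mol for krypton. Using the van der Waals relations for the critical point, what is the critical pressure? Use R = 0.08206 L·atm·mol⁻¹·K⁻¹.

For a van der Waals gas, P_c = a/(27b²).
P_c = 2.300/(27×(0.03942)²) = 2.300/0.041956 = 54.82 atm

P_c ≈ 54.82 atm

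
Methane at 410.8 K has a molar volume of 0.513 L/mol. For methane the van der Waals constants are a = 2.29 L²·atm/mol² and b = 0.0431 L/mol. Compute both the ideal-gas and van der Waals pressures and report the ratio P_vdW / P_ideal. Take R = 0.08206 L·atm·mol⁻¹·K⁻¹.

P_vdW / P_ideal ≈ 0.9593

Ideal: P_ideal = RT/V_m = (0.08206)(410.8)/0.513 = 65.7120 atm
vdW: P = RT/(V_m − b) − a/V_m² = 33.7102/0.469900 − 2.29/0.263169 = 71.7391 − 8.70163 = 63.0375 atm
Ratio = 63.0375/65.7120 = 0.9593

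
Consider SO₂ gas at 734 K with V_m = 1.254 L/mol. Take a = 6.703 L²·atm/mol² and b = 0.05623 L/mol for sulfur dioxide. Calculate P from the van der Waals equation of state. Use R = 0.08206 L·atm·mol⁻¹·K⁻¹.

P = RT/(V_m − b) − a/V_m²
RT/(V_m − b) = (0.08206)(734)/(1.254 − 0.05623) = 60.232/1.1978 = 50.286 atm
a/V_m² = 6.703/(1.254)² = 4.2626 atm
P = 50.286 − 4.2626 = 46.02 atm

P ≈ 46.02 atm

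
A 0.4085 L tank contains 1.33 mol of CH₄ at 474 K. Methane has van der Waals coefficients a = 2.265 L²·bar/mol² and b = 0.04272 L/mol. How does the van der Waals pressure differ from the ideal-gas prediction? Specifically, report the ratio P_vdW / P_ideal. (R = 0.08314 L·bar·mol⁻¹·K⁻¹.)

Ideal: P_ideal = nRT/V = (1.33)(0.08314)(474)/0.4085 = 128.306 bar
vdW: P = nRT/(V − nb) − a n²/V² = 52.4131/0.351682 − 4.00656/0.166872 = 149.035 − 24.0098 = 125.025 bar
Ratio = 125.025/128.306 = 0.9744

P_vdW / P_ideal ≈ 0.9744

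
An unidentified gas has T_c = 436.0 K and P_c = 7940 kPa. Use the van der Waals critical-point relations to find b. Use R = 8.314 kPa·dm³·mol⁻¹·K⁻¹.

From T_c = 8a/(27Rb) and P_c = a/(27b²): b = R T_c/(8 P_c).
b = (8.314)(436.0)/(8×7940) = 3624.9/63520 = 0.05707 dm³/mol

b ≈ 0.05707 dm³/mol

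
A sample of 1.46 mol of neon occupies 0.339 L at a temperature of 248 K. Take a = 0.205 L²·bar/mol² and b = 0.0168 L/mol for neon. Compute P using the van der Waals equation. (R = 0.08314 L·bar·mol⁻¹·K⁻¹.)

P = nRT/(V − nb) − a n²/V²
nRT/(V − nb) = (1.46)(0.08314)(248)/(0.339 − 1.46×0.0168) = 30.103/0.31447 = 95.726 bar
a n²/V² = (0.205)(1.46)²/(0.339)² = 3.8024 bar
P = 95.726 − 3.8024 = 91.92 bar

P ≈ 91.92 bar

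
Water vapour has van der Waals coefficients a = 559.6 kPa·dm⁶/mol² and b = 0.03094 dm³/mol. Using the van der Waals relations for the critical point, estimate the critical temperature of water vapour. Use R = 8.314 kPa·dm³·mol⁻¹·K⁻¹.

T_c ≈ 644.6 K

For a van der Waals gas, T_c = 8a/(27Rb).
T_c = 8×559.6/(27×8.314×0.03094) = 4476.8/6.9453 = 644.6 K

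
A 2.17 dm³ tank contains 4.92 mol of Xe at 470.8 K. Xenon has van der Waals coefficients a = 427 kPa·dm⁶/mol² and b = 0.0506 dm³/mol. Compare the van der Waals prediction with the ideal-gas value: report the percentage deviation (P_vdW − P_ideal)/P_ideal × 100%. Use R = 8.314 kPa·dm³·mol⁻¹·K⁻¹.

Ideal: P_ideal = nRT/V = (4.92)(8.314)(470.8)/2.17 = 8874.66 kPa
vdW: P = nRT/(V − nb) − a n²/V² = 19258.0/1.92105 − 10336.1/4.70890 = 10024.7 − 2195.01 = 7829.7 kPa
% deviation = (7829.7 − 8874.66)/8874.66 × 100% = -11.77%

-11.77 %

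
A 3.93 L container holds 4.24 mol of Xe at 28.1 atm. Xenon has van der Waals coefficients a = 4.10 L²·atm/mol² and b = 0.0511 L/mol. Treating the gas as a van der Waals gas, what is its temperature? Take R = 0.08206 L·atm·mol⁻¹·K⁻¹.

T ≈ 350.8 K

T = (P + a n²/V²)(V − nb)/(nR)
P + a n²/V² = 28.1 + (4.10)(4.24)²/(3.93)² = 32.872 atm
V − nb = 3.93 − (4.24)(0.0511) = 3.7133 L
T = (32.872)(3.7133)/((4.24)(0.08206)) = 350.8 K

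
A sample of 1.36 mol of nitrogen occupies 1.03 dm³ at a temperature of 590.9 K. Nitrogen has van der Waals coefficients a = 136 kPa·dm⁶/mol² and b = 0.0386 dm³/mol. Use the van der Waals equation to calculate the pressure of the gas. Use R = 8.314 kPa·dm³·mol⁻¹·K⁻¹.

P = nRT/(V − nb) − a n²/V²
nRT/(V − nb) = (1.36)(8.314)(590.9)/(1.03 − 1.36×0.0386) = 6681.3/0.97750 = 6835.1 kPa
a n²/V² = (136)(1.36)²/(1.03)² = 237.11 kPa
P = 6835.1 − 237.11 = 6598 kPa

P ≈ 6598 kPa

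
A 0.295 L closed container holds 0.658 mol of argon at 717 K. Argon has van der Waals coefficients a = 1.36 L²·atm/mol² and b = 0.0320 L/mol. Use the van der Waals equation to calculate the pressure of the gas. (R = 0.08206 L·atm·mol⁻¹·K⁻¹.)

P ≈ 134.6 atm

P = nRT/(V − nb) − a n²/V²
nRT/(V − nb) = (0.658)(0.08206)(717)/(0.295 − 0.658×0.0320) = 38.715/0.27394 = 141.33 atm
a n²/V² = (1.36)(0.658)²/(0.295)² = 6.7662 atm
P = 141.33 − 6.7662 = 134.6 atm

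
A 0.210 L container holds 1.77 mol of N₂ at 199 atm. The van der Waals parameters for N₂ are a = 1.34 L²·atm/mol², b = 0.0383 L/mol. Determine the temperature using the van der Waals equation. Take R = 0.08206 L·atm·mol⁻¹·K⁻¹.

T ≈ 288.0 K

T = (P + a n²/V²)(V − nb)/(nR)
P + a n²/V² = 199 + (1.34)(1.77)²/(0.210)² = 294.19 atm
V − nb = 0.210 − (1.77)(0.0383) = 0.14221 L
T = (294.19)(0.14221)/((1.77)(0.08206)) = 288.0 K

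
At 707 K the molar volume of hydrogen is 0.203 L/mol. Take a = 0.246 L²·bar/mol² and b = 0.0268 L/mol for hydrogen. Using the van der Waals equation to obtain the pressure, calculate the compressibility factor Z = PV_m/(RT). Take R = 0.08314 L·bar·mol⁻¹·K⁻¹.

Z ≈ 1.131

P = RT/(V_m − b) − a/V_m² = (0.08314)(707)/(0.203 − 0.0268) − 0.246/(0.203)²
  = 58.780/0.17620 − 5.9696 = 333.60 − 5.9696 = 327.63 bar
Z = PV_m/(RT) = (327.63)(0.203)/((0.08314)(707)) = 66.509/58.780 = 1.131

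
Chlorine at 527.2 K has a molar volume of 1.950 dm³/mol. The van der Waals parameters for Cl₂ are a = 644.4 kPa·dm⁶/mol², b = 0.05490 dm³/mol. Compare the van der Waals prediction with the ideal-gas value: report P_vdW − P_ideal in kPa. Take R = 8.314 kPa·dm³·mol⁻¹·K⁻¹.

ΔP ≈ -104.4 kPa

Ideal: P_ideal = RT/V_m = (8.314)(527.2)/1.950 = 2247.76 kPa
vdW: P = RT/(V_m − b) − a/V_m² = 4383.14/1.89510 − 644.4/3.80250 = 2312.88 − 169.467 = 2143.41 kPa
ΔP = 2143.41 − 2247.76 = -104.4 kPa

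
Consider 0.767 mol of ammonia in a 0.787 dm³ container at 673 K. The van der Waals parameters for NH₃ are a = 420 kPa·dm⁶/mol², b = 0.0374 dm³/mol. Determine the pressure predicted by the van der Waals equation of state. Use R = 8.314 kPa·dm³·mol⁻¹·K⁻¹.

P ≈ 5260 kPa

P = nRT/(V − nb) − a n²/V²
nRT/(V − nb) = (0.767)(8.314)(673)/(0.787 − 0.767×0.0374) = 4291.6/0.75831 = 5659.4 kPa
a n²/V² = (420)(0.767)²/(0.787)² = 398.92 kPa
P = 5659.4 − 398.92 = 5260 kPa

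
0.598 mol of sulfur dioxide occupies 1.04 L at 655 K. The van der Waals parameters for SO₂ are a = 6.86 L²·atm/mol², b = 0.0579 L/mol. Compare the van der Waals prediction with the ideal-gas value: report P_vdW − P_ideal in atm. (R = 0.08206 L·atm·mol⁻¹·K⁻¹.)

ΔP ≈ -1.204 atm

Ideal: P_ideal = nRT/V = (0.598)(0.08206)(655)/1.04 = 30.9058 atm
vdW: P = nRT/(V − nb) − a n²/V² = 32.1421/1.00538 − 2.45316/1.08160 = 31.9701 − 2.26808 = 29.7020 atm
ΔP = 29.7020 − 30.9058 = -1.204 atm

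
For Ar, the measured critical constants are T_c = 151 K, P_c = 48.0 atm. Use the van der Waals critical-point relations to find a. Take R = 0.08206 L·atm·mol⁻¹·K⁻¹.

a ≈ 1.349 L²·atm/mol²

From T_c = 8a/(27Rb) and P_c = a/(27b²): a = 27 R² T_c²/(64 P_c).
a = 27×(0.08206)²×(151)²/(64×48.0) = 4145.5/3072.0 = 1.349 L²·atm/mol²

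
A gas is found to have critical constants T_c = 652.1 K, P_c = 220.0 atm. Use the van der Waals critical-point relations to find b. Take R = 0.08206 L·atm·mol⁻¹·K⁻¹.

b ≈ 0.03040 L/mol

From T_c = 8a/(27Rb) and P_c = a/(27b²): b = R T_c/(8 P_c).
b = (0.08206)(652.1)/(8×220.0) = 53.511/1760.0 = 0.03040 L/mol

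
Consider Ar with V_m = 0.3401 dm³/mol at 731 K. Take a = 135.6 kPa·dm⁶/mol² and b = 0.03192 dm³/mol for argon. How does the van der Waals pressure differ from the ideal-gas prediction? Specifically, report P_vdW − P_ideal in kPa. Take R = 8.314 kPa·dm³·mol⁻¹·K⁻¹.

ΔP ≈ 679 kPa

Ideal: P_ideal = RT/V_m = (8.314)(731)/0.3401 = 17869.8 kPa
vdW: P = RT/(V_m − b) − a/V_m² = 6077.53/0.308180 − 135.6/0.115668 = 19720.7 − 1172.32 = 18548.4 kPa
ΔP = 18548.4 − 17869.8 = 679 kPa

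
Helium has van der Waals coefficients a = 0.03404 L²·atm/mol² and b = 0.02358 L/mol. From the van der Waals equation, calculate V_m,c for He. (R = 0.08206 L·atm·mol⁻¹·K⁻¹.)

For a van der Waals gas, V_m,c = 3b.
V_m,c = 3×0.02358 = 0.07074 L/mol

V_m,c ≈ 0.07074 L/mol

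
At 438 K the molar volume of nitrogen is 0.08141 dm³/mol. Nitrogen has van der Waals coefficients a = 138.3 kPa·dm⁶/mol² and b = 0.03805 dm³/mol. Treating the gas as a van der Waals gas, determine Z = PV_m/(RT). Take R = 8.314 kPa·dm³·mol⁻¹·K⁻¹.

P = RT/(V_m − b) − a/V_m² = (8.314)(438)/(0.08141 − 0.03805) − 138.3/(0.08141)²
  = 3641.5/0.043360 − 20867 = 83983 − 20867 = 63116 kPa
Z = PV_m/(RT) = (63116)(0.08141)/((8.314)(438)) = 5138.3/3641.5 = 1.411

Z ≈ 1.411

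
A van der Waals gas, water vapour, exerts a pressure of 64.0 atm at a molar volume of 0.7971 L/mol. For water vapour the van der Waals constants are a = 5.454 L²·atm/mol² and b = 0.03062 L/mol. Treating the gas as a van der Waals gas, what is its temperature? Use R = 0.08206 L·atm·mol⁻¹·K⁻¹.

T ≈ 678.0 K

T = (P + a/V_m²)(V_m − b)/R
P + a/V_m² = 64.0 + 5.454/(0.7971)² = 72.584 atm
V_m − b = 0.7971 − 0.03062 = 0.76648 L/mol
T = (72.584)(0.76648)/0.08206 = 678.0 K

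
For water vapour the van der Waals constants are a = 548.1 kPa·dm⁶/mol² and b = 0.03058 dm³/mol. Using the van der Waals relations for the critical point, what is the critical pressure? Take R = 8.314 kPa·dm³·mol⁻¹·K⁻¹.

For a van der Waals gas, P_c = a/(27b²).
P_c = 548.1/(27×(0.03058)²) = 548.1/0.025249 = 21708 kPa

P_c ≈ 21708 kPa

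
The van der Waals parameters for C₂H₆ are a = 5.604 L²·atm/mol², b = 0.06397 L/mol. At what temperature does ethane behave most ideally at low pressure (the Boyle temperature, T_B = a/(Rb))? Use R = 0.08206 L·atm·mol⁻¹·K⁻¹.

T_B ≈ 1068 K

For a van der Waals gas the second virial coefficient B₂ = b − a/(RT) vanishes at T_B = a/(Rb).
T_B = 5.604/(0.08206×0.06397) = 5.604/0.0052494 = 1068 K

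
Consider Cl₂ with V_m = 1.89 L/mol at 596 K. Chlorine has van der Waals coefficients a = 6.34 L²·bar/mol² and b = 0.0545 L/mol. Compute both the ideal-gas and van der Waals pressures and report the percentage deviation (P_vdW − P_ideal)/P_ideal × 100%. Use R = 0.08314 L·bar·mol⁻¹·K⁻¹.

Ideal: P_ideal = RT/V_m = (0.08314)(596)/1.89 = 26.2177 bar
vdW: P = RT/(V_m − b) − a/V_m² = 49.5514/1.83550 − 6.34/3.57210 = 26.9961 − 1.77487 = 25.2212 bar
% deviation = (25.2212 − 26.2177)/26.2177 × 100% = -3.80%

-3.80 %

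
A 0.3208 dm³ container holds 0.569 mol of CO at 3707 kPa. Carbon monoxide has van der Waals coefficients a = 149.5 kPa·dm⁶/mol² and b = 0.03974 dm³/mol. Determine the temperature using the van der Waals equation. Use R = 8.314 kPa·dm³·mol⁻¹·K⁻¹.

T = (P + a n²/V²)(V − nb)/(nR)
P + a n²/V² = 3707 + (149.5)(0.569)²/(0.3208)² = 4177.3 kPa
V − nb = 0.3208 − (0.569)(0.03974) = 0.29819 dm³
T = (4177.3)(0.29819)/((0.569)(8.314)) = 263.3 K

T ≈ 263.3 K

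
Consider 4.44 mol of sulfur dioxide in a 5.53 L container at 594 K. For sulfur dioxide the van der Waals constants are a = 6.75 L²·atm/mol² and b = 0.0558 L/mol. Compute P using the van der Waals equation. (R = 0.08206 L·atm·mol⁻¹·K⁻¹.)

P = nRT/(V − nb) − a n²/V²
nRT/(V − nb) = (4.44)(0.08206)(594)/(5.53 − 4.44×0.0558) = 216.42/5.2822 = 40.972 atm
a n²/V² = (6.75)(4.44)²/(5.53)² = 4.3513 atm
P = 40.972 − 4.3513 = 36.62 atm

P ≈ 36.62 atm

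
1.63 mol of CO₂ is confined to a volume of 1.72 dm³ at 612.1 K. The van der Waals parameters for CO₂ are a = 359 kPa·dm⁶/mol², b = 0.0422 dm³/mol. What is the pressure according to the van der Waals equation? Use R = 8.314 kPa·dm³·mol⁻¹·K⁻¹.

P ≈ 4701 kPa

P = nRT/(V − nb) − a n²/V²
nRT/(V − nb) = (1.63)(8.314)(612.1)/(1.72 − 1.63×0.0422) = 8295.1/1.6512 = 5023.7 kPa
a n²/V² = (359)(1.63)²/(1.72)² = 322.41 kPa
P = 5023.7 − 322.41 = 4701 kPa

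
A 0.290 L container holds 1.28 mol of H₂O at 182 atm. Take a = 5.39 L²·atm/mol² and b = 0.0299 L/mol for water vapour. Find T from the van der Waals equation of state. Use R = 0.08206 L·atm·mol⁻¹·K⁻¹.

T ≈ 687.8 K

T = (P + a n²/V²)(V − nb)/(nR)
P + a n²/V² = 182 + (5.39)(1.28)²/(0.290)² = 287.01 atm
V − nb = 0.290 − (1.28)(0.0299) = 0.25173 L
T = (287.01)(0.25173)/((1.28)(0.08206)) = 687.8 K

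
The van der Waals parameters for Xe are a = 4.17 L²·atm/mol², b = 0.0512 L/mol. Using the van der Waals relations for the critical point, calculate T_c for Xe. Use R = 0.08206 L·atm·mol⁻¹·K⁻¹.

For a van der Waals gas, T_c = 8a/(27Rb).
T_c = 8×4.17/(27×0.08206×0.0512) = 33.360/0.11344 = 294.1 K

T_c ≈ 294.1 K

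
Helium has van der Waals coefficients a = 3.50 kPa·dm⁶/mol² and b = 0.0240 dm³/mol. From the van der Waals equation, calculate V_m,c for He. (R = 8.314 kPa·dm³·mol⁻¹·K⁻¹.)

For a van der Waals gas, V_m,c = 3b.
V_m,c = 3×0.0240 = 0.07200 dm³/mol

V_m,c ≈ 0.07200 dm³/mol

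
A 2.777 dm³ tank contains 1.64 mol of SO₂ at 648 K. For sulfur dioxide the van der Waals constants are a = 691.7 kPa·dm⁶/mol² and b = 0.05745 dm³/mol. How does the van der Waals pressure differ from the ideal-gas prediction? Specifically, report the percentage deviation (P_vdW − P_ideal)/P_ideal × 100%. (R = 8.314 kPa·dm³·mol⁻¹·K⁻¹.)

Ideal: P_ideal = nRT/V = (1.64)(8.314)(648)/2.777 = 3181.65 kPa
vdW: P = nRT/(V − nb) − a n²/V² = 8835.45/2.68278 − 1860.40/7.71173 = 3293.39 − 241.243 = 3052.15 kPa
% deviation = (3052.15 − 3181.65)/3181.65 × 100% = -4.07%

-4.07 %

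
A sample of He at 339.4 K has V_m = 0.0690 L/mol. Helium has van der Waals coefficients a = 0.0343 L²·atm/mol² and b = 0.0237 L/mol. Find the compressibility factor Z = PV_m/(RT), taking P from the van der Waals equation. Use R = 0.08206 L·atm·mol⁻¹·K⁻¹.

Z ≈ 1.505

P = RT/(V_m − b) − a/V_m² = (0.08206)(339.4)/(0.0690 − 0.0237) − 0.0343/(0.0690)²
  = 27.851/0.045300 − 7.2044 = 614.81 − 7.2044 = 607.61 atm
Z = PV_m/(RT) = (607.61)(0.0690)/((0.08206)(339.4)) = 41.925/27.851 = 1.505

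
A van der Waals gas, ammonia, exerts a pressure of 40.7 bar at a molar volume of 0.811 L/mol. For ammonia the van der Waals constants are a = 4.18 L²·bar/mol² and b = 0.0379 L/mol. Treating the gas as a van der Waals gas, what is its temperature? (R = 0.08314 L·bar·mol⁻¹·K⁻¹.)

T = (P + a/V_m²)(V_m − b)/R
P + a/V_m² = 40.7 + 4.18/(0.811)² = 47.055 bar
V_m − b = 0.811 − 0.0379 = 0.77310 L/mol
T = (47.055)(0.77310)/0.08314 = 437.6 K

T ≈ 437.6 K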